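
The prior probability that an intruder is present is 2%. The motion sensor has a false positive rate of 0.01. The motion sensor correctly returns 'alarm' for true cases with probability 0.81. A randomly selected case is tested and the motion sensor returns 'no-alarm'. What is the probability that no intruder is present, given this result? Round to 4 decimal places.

P(¬H | E) ≈ 0.9961

Write H for 'an intruder is present'. Prior odds H:¬H = 0.02/0.98 = 0.020408. For the 'no-alarm' outcome, the likelihood ratio is 0.19/0.99 = 0.19192.
Posterior odds = 0.020408 × 0.19192 = 0.0039167, so P(H|E) = 0.0039167/(1+0.0039167) = 0.0039. Then P(¬H|E) = 1 − 0.0039 = 0.9961.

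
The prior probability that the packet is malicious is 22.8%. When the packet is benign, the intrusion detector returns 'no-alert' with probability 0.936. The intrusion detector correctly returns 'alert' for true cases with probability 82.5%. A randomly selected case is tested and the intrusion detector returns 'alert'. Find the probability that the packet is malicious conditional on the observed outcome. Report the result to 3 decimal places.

Let H be the event that the packet is malicious. P(H) = 0.228, so P(¬H) = 0.772. With E the 'alert' result, P(E|H) = 0.825 and P(E|¬H) = 0.064.
P(E) = 0.825·0.228 + 0.064·0.772 = 0.18810 + 0.049408 = 0.23751.
By Bayes' theorem, P(H|E) = 0.18810 / 0.23751 = 0.792.

P(H | E) ≈ 0.792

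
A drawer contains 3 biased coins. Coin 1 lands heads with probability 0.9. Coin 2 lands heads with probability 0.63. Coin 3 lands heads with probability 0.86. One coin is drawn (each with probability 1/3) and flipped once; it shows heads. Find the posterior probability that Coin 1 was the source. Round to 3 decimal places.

Tabulate prior·likelihood by source: [1] prior 0.333333, lik 0.9, product 0.3000; [2] prior 0.333333, lik 0.63, product 0.2100; [3] prior 0.333333, lik 0.86, product 0.2867.
Normalizing constant = 0.79667; the posterior for Coin 1 is its product over the sum, 0.3000/0.79667 = 0.377.

Posterior probability ≈ 0.377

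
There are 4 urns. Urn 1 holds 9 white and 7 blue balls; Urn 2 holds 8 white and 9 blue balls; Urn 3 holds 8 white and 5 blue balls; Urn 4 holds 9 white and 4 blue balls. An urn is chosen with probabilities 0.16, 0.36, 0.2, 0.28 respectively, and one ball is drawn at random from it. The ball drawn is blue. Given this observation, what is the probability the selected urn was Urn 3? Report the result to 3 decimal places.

Posterior probability ≈ 0.182

Tabulate prior·likelihood by source: [1] prior 0.16, lik 0.4375, product 0.07000; [2] prior 0.36, lik 0.5294, product 0.1906; [3] prior 0.2, lik 0.3846, product 0.07692; [4] prior 0.28, lik 0.3077, product 0.08615.
Normalizing constant = 0.42367; the posterior for Urn 3 is its product over the sum, 0.07692/0.42367 = 0.182.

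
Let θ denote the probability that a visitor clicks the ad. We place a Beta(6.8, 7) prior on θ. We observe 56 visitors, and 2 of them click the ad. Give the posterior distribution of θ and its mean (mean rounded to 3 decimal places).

Observing 2 successes and 54 failures updates Beta(6.8, 7) by adding the success and failure counts to the two shape parameters: α = 6.8+2 = 8.8, β = 7+54 = 61.
E[θ | data] = 8.8/(8.8+61) = 0.126.

Posterior: Beta(8.8, 61); mean ≈ 0.126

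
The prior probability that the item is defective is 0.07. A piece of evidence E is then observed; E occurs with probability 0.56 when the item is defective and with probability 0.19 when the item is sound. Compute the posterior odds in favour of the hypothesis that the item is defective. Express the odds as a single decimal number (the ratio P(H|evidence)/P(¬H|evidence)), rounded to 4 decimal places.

Posterior odds ≈ 0.2218

Prior odds = 0.07/(1−0.07) = 0.075269.
Likelihood ratio for E = 0.56/0.19 = 2.9474.
Posterior odds = prior odds × LR = 0.22184.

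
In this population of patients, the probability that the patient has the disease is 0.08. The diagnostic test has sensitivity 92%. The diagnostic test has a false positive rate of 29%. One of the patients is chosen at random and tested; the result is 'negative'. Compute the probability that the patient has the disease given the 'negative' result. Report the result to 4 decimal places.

P(H | E) ≈ 0.0097

Let H be the event that the patient has the disease. P(H) = 0.08, so P(¬H) = 0.92. With E the 'negative' result, P(E|H) = 0.08 and P(E|¬H) = 0.71.
P(E) = 0.08·0.08 + 0.71·0.92 = 0.0064000 + 0.65320 = 0.65960.
By Bayes' theorem, P(H|E) = 0.0064000 / 0.65960 = 0.0097.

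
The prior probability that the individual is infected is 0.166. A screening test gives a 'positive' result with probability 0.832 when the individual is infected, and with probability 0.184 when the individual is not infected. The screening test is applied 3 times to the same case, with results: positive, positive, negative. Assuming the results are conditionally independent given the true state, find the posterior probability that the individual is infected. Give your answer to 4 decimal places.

With H the event that the individual is infected, the joint likelihood of the observed sequence is P(data|H) = 0.832·0.832·0.168 = 0.11629 and P(data|¬H) = 0.184·0.184·0.816 = 0.027626.
Bayes: P(H|data) = 0.166·0.11629 / (0.166·0.11629 + 0.834·0.027626) = 0.019305/0.042345 = 0.4559.

Posterior P(H) ≈ 0.4559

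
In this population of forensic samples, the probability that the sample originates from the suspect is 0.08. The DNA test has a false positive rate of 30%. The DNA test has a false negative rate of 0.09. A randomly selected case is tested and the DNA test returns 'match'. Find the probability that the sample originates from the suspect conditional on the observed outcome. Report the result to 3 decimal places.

P(H | E) ≈ 0.209

Write H for 'the sample originates from the suspect'. Prior odds H:¬H = 0.08/0.92 = 0.086957. For the 'match' outcome, the likelihood ratio is 0.91/0.3 = 3.0333.
Posterior odds = 0.086957 × 3.0333 = 0.26377, so P(H|E) = 0.26377/(1+0.26377) = 0.209.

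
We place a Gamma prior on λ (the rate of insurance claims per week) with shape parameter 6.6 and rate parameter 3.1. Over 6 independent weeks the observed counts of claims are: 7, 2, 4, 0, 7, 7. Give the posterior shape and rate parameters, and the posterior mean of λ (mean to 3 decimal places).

Posterior: Gamma(shape=33.6, rate=9.1); mean ≈ 3.692

The Poisson likelihood adds the total count to the shape and the number of exposure periods to the rate. Here ∑xᵢ = 27 and n = 6, so shape 6.6→33.6 and rate 3.1→9.1.
E[λ | data] = 33.6/9.1 = 3.692.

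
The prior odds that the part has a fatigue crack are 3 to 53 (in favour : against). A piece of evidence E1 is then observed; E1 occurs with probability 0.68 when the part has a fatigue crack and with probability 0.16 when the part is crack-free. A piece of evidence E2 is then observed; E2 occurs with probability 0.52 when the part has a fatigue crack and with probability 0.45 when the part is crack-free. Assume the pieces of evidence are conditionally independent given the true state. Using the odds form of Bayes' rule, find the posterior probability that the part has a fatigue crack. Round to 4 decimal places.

Posterior probability ≈ 0.2175

Prior odds = 3/53 = 0.056604. In log-odds, ln(0.056604) = -2.8717.
Add log likelihood ratios: ln(4.2500) + ln(1.1556) = 1.5915.
Posterior log-odds = -1.2802, so posterior odds = exp(-1.2802) = 0.27799. Converting, P(H|E) = 0.27799/1.2780 = 0.2175.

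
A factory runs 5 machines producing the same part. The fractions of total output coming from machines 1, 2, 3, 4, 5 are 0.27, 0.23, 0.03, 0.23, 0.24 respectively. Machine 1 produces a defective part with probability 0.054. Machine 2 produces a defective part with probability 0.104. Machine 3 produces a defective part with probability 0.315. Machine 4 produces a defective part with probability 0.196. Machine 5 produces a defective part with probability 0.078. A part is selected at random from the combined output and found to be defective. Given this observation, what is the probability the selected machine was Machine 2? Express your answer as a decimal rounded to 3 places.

Posterior probability ≈ 0.214

P(defective|M1) = 0.054; P(defective|M2) = 0.104; P(defective|M3) = 0.315; P(defective|M4) = 0.196; P(defective|M5) = 0.078.
Prior × likelihood for each source: 0.27·0.054=0.01458, 0.23·0.104=0.02392, 0.03·0.315=0.009450, 0.23·0.196=0.04508, 0.24·0.078=0.01872. Summing gives P(defective) = 0.11175.
P(Machine 2 | defective) = 0.02392 / 0.11175 = 0.214.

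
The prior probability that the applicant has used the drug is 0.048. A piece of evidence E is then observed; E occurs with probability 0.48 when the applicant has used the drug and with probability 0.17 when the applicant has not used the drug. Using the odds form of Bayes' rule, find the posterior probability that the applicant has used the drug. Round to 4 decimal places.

Prior odds = 0.048/(1−0.048) = 0.050420. In log-odds, ln(0.050420) = -2.9874.
Add log likelihood ratio: ln(2.8235) = 1.0380.
Posterior log-odds = -1.9494, so posterior odds = exp(-1.9494) = 0.14236. Converting, P(H|E) = 0.14236/1.1424 = 0.1246.

Posterior probability ≈ 0.1246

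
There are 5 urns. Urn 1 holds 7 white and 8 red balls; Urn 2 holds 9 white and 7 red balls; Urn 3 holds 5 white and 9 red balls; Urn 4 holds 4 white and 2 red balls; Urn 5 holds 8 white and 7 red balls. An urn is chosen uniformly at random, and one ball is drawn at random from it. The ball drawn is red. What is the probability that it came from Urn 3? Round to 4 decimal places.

Posterior probability ≈ 0.2663

Tabulate prior·likelihood by source: [1] prior 0.2, lik 0.5333, product 0.1067; [2] prior 0.2, lik 0.4375, product 0.08750; [3] prior 0.2, lik 0.6429, product 0.1286; [4] prior 0.2, lik 0.3333, product 0.06667; [5] prior 0.2, lik 0.4667, product 0.09333.
Normalizing constant = 0.48274; the posterior for Urn 3 is its product over the sum, 0.1286/0.48274 = 0.2663.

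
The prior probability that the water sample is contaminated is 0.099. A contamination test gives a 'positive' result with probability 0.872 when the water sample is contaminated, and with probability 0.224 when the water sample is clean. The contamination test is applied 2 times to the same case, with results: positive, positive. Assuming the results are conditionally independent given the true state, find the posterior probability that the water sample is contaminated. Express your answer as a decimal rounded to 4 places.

Posterior P(H) ≈ 0.6248

Let H be the event that the water sample is contaminated; start with P(H) = 0.099. P('positive'|H) = 0.872, P('positive'|¬H) = 0.224.
Update on result 1 ('positive'): P(H) ← 0.872·0.0990 / (0.872·0.0990 + 0.224·0.9010) = 0.086328/0.28815 = 0.2996.
Update on result 2 ('positive'): P(H) ← 0.872·0.2996 / (0.872·0.2996 + 0.224·0.7004) = 0.26124/0.41814 = 0.6248.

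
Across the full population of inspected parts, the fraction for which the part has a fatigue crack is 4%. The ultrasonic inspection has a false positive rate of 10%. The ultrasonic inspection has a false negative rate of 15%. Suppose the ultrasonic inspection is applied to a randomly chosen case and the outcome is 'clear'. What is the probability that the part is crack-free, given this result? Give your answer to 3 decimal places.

Write H for 'the part has a fatigue crack'. Prior odds H:¬H = 0.04/0.96 = 0.041667. For the 'clear' outcome, the likelihood ratio is 0.15/0.9 = 0.16667.
Posterior odds = 0.041667 × 0.16667 = 0.0069444, so P(H|E) = 0.0069444/(1+0.0069444) = 0.007. Then P(¬H|E) = 1 − 0.007 = 0.993.

P(¬H | E) ≈ 0.993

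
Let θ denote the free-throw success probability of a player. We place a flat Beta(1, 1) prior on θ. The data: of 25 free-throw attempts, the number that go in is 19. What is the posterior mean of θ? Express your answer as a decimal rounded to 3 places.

Observing 19 successes and 6 failures updates Beta(1, 1) by adding the success and failure counts to the two shape parameters: α = 1+19 = 20, β = 1+6 = 7.
E[θ | data] = 20/(20+7) = 0.741.

Posterior mean ≈ 0.741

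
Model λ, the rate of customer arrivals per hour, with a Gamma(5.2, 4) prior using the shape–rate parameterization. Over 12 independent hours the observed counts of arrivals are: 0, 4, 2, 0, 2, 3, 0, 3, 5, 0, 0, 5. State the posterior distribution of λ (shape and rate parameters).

Total count ∑xᵢ = 24 over n = 12 hours.
Gamma is conjugate to the Poisson likelihood: posterior is Gamma(shape = 5.2+24 = 29.2, rate = 4+12 = 16).

Posterior: Gamma(shape=29.2, rate=16)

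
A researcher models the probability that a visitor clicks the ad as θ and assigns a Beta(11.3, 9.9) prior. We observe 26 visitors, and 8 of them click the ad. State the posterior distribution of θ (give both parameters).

The binomial likelihood is conjugate to the Beta prior: with 8 successes and 18 failures, the posterior is Beta(11.3+8, 9.9+18) = Beta(19.3, 27.9).

Posterior: Beta(19.3, 27.9)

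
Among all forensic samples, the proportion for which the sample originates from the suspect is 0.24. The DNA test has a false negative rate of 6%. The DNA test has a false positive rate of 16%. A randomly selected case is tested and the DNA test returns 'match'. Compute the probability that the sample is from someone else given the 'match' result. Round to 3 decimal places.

Let H be the event that the sample originates from the suspect. P(H) = 0.24, so P(¬H) = 0.76. With E the 'match' result, P(E|H) = 0.94 and P(E|¬H) = 0.16.
P(E) = 0.94·0.24 + 0.16·0.76 = 0.22560 + 0.12160 = 0.34720.
By Bayes' theorem, P(H|E) = 0.22560 / 0.34720 = 0.650. Hence P(¬H|E) = 1 − 0.650 = 0.350.

P(¬H | E) ≈ 0.350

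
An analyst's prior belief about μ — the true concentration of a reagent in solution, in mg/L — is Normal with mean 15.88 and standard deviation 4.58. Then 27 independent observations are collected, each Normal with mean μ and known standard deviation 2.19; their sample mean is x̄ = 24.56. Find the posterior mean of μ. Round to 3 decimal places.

Prior precision 1/τ₀² = 1/4.58² = 0.0476726; data precision n/σ² = 27/2.19² = 5.62957.
Posterior precision = 0.0476726 + 5.62957 = 5.67725.
Posterior mean = (0.0476726·15.88 + 5.62957·24.56) / 5.67725 = 24.487.

Posterior mean ≈ 24.487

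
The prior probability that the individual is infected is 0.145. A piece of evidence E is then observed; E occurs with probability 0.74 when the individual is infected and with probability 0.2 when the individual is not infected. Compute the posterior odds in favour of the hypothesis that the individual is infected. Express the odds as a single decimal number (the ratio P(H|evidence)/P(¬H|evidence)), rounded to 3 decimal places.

Posterior odds ≈ 0.627

Prior odds = 0.145/(1−0.145) = 0.16959.
Likelihood ratio for E = 0.74/0.2 = 3.7000.
Posterior odds = prior odds × LR = 0.62749.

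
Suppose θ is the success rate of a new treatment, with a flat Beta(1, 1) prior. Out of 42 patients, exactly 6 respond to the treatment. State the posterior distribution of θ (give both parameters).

Posterior: Beta(7, 37)

Observing 6 successes and 36 failures updates Beta(1, 1) by adding the success and failure counts to the two shape parameters: α = 1+6 = 7, β = 1+36 = 37.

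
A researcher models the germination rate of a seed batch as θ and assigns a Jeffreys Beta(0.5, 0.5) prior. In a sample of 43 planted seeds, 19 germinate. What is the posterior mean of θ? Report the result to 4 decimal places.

Posterior mean ≈ 0.4432

The binomial likelihood is conjugate to the Beta prior: with 19 successes and 24 failures, the posterior is Beta(0.5+19, 0.5+24) = Beta(19.5, 24.5).
Posterior mean = α/(α+β) = 19.5/44 = 0.4432.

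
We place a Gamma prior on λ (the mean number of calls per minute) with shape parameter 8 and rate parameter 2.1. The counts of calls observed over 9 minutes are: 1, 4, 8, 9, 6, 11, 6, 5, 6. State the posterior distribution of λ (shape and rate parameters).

Total count ∑xᵢ = 56 over n = 9 minutes.
Gamma is conjugate to the Poisson likelihood: posterior is Gamma(shape = 8+56 = 64, rate = 2.1+9 = 11.1).

Posterior: Gamma(shape=64, rate=11.1)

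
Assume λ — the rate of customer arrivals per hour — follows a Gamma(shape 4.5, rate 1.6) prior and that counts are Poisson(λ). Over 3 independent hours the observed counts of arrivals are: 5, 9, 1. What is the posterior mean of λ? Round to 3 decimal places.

Total count ∑xᵢ = 15 over n = 3 hours.
Gamma is conjugate to the Poisson likelihood: posterior is Gamma(shape = 4.5+15 = 19.5, rate = 1.6+3 = 4.6).
E[λ | data] = 19.5/4.6 = 4.239.

Posterior mean ≈ 4.239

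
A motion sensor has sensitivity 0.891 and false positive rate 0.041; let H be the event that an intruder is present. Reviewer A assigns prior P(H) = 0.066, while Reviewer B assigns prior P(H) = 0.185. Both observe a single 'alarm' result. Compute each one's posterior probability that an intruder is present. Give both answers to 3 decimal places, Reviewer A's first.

Reviewer A: 0.606; Reviewer B: 0.831

The likelihood ratio for an 'alarm' result is 0.891/0.041 = 21.732.
Reviewer A: prior odds 0.066/0.934 = 0.070664; posterior odds 1.5356; posterior probability 0.606.
Reviewer B: prior odds 0.185/0.815 = 0.22699; posterior odds 4.9330; posterior probability 0.831.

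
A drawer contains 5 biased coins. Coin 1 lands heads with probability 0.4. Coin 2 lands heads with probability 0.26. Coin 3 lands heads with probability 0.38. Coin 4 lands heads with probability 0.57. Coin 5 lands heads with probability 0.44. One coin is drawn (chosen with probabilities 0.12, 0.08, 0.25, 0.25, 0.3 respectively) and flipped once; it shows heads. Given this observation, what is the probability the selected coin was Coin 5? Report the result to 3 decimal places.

Posterior probability ≈ 0.301

P(heads|C1) = 0.4; P(heads|C2) = 0.26; P(heads|C3) = 0.38; P(heads|C4) = 0.57; P(heads|C5) = 0.44.
Prior × likelihood for each source: 0.12·0.4=0.04800, 0.08·0.26=0.02080, 0.25·0.38=0.09500, 0.25·0.57=0.1425, 0.3·0.44=0.1320. Summing gives P(heads) = 0.43830.
P(Coin 5 | heads) = 0.1320 / 0.43830 = 0.301.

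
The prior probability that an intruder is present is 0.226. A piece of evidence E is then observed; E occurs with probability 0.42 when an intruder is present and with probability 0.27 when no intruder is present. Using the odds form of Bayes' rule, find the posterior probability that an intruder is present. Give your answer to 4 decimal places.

Prior odds = 0.226/(1−0.226) = 0.29199.
Likelihood ratio for E = 0.42/0.27 = 1.5556.
Posterior odds = prior odds × LR = 0.45421.
Posterior probability = odds/(1+odds) = 0.45421/1.4542 = 0.3123.

Posterior probability ≈ 0.3123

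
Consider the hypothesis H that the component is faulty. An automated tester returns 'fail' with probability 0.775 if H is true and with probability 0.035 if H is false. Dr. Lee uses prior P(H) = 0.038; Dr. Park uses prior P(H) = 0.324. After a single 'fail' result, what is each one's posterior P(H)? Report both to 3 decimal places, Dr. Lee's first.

Dr. Lee: 0.467; Dr. Park: 0.914

The likelihood ratio for a 'fail' result is 0.775/0.035 = 22.143.
Dr. Lee: prior odds 0.038/0.962 = 0.039501; posterior odds 0.87467; posterior probability 0.467.
Dr. Park: prior odds 0.324/0.676 = 0.47929; posterior odds 10.613; posterior probability 0.914.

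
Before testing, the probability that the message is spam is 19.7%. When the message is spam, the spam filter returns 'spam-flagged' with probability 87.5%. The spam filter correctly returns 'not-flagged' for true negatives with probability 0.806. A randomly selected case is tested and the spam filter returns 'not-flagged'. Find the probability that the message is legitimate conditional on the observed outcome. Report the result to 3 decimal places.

Let H be the event that the message is spam. P(H) = 0.197, so P(¬H) = 0.803. With E the 'not-flagged' result, P(E|H) = 0.125 and P(E|¬H) = 0.806.
P(E) = 0.125·0.197 + 0.806·0.803 = 0.024625 + 0.64722 = 0.67184.
By Bayes' theorem, P(H|E) = 0.024625 / 0.67184 = 0.037. Hence P(¬H|E) = 1 − 0.037 = 0.963.

P(¬H | E) ≈ 0.963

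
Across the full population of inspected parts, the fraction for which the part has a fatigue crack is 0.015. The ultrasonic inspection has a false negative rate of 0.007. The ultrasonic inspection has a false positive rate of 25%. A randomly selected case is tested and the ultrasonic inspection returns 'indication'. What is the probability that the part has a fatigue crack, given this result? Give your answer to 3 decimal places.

Let H be the event that the part has a fatigue crack. P(H) = 0.015, so P(¬H) = 0.985. With E the 'indication' result, P(E|H) = 0.993 and P(E|¬H) = 0.25.
P(E) = 0.993·0.015 + 0.25·0.985 = 0.014895 + 0.24625 = 0.26115.
By Bayes' theorem, P(H|E) = 0.014895 / 0.26115 = 0.057.

P(H | E) ≈ 0.057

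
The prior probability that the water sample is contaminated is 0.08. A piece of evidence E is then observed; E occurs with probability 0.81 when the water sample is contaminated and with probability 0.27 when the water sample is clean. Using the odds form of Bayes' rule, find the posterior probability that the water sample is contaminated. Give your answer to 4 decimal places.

Prior odds = 0.08/(1−0.08) = 0.086957. In log-odds, ln(0.086957) = -2.4423.
Add log likelihood ratio: ln(3.0000) = 1.0986.
Posterior log-odds = -1.3437, so posterior odds = exp(-1.3437) = 0.26087. Converting, P(H|E) = 0.26087/1.2609 = 0.2069.

Posterior probability ≈ 0.2069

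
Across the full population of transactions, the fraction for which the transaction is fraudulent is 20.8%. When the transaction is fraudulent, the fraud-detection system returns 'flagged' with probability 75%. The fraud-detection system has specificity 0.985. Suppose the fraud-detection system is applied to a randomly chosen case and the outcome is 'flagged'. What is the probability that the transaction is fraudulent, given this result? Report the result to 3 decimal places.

P(H | E) ≈ 0.929

Write H for 'the transaction is fraudulent'. Prior odds H:¬H = 0.208/0.792 = 0.26263. For the 'flagged' outcome, the likelihood ratio is 0.75/0.015 = 50.000.
Posterior odds = 0.26263 × 50.000 = 13.131, so P(H|E) = 13.131/(1+13.131) = 0.929.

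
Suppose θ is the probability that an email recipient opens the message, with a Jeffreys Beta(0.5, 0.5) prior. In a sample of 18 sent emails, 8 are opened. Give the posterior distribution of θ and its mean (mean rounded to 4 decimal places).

The binomial likelihood is conjugate to the Beta prior: with 8 successes and 10 failures, the posterior is Beta(0.5+8, 0.5+10) = Beta(8.5, 10.5).
Posterior mean = α/(α+β) = 8.5/19 = 0.4474.

Posterior: Beta(8.5, 10.5); mean ≈ 0.4474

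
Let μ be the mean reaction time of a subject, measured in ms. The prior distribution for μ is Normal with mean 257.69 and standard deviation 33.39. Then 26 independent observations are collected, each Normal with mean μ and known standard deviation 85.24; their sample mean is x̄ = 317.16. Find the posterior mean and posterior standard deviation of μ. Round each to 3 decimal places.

Posterior mean ≈ 305.241; posterior SD ≈ 14.948

Prior precision 1/τ₀² = 1/33.39² = 0.00089695; data precision n/σ² = 26/85.24² = 0.00357838.
Posterior precision = 0.00089695 + 0.00357838 = 0.00447533, giving posterior SD = 1/√0.00447533 = 14.948.
Posterior mean = (0.00089695·257.69 + 0.00357838·317.16) / 0.00447533 = 305.241.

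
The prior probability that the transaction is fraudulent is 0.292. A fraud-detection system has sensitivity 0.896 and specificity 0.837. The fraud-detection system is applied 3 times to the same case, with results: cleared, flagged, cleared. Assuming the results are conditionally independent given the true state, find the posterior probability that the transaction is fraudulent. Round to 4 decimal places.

Let H be the event that the transaction is fraudulent; start with P(H) = 0.292. P('flagged'|H) = 0.896, P('flagged'|¬H) = 0.163.
Update on result 1 ('cleared'): P(H) ← 0.104·0.2920 / (0.104·0.2920 + 0.837·0.7080) = 0.030368/0.62296 = 0.0487.
Update on result 2 ('flagged'): P(H) ← 0.896·0.0487 / (0.896·0.0487 + 0.163·0.9513) = 0.043678/0.19873 = 0.2198.
Update on result 3 ('cleared'): P(H) ← 0.104·0.2198 / (0.104·0.2198 + 0.837·0.7802) = 0.022857/0.67590 = 0.0338.

Posterior P(H) ≈ 0.0338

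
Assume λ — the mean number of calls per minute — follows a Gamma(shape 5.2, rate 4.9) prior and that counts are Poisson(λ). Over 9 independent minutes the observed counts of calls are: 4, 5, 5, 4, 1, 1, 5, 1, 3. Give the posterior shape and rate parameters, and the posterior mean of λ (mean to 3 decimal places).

The Poisson likelihood adds the total count to the shape and the number of exposure periods to the rate. Here ∑xᵢ = 29 and n = 9, so shape 5.2→34.2 and rate 4.9→13.9.
Posterior mean = shape/rate = 34.2/13.9 = 2.460.

Posterior: Gamma(shape=34.2, rate=13.9); mean ≈ 2.460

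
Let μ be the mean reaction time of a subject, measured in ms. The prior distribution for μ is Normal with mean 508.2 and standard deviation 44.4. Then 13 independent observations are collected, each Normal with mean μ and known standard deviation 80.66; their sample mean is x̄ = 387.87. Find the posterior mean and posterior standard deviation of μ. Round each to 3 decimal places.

Posterior mean ≈ 412.233; posterior SD ≈ 19.978

With known σ, the Normal prior is conjugate. Weight on the data is w = (n/σ²)/(n/σ² + 1/τ₀²) = 0.00199814/(0.00199814+0.00050726) = 0.79753.
Posterior mean = w·x̄ + (1−w)·μ₀ = 0.79753·387.87 + 0.20247·508.2 = 412.233. Posterior variance = 1/(0.00199814+0.00050726) = 399.136, so SD = 19.978.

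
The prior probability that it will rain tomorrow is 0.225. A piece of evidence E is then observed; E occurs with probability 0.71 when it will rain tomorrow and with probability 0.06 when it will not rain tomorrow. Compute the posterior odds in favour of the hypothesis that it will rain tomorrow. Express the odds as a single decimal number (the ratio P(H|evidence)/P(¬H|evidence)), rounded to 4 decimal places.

Posterior odds ≈ 3.4355

Prior odds = 0.225/(1−0.225) = 0.29032. In log-odds, ln(0.29032) = -1.2368.
Add log likelihood ratio: ln(11.833) = 2.4709.
Posterior log-odds = 1.2342, so posterior odds = exp(1.2342) = 3.4355.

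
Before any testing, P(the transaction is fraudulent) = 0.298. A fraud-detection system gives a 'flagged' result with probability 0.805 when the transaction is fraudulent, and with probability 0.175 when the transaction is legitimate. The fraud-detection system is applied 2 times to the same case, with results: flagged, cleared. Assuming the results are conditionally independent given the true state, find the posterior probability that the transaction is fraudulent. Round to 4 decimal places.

Let H be the event that the transaction is fraudulent; start with P(H) = 0.298. P('flagged'|H) = 0.805, P('flagged'|¬H) = 0.175.
Update on result 1 ('flagged'): P(H) ← 0.805·0.2980 / (0.805·0.2980 + 0.175·0.7020) = 0.23989/0.36274 = 0.6613.
Update on result 2 ('cleared'): P(H) ← 0.195·0.6613 / (0.195·0.6613 + 0.825·0.3387) = 0.12896/0.40836 = 0.3158.

Posterior P(H) ≈ 0.3158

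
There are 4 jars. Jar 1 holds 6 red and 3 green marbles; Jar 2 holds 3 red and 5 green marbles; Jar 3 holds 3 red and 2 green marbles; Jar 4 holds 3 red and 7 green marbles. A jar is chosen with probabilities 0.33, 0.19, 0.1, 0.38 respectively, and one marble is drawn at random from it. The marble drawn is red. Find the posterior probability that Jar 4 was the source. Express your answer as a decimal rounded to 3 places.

Posterior probability ≈ 0.245

P(red|Jar 1) = 0.6667; P(red|Jar 2) = 0.375; P(red|Jar 3) = 0.6; P(red|Jar 4) = 0.3.
Prior × likelihood for each source: 0.33·0.6667=0.2200, 0.19·0.375=0.07125, 0.1·0.6=0.06000, 0.38·0.3=0.1140. Summing gives P(red) = 0.46525.
P(Jar 4 | red) = 0.1140 / 0.46525 = 0.245.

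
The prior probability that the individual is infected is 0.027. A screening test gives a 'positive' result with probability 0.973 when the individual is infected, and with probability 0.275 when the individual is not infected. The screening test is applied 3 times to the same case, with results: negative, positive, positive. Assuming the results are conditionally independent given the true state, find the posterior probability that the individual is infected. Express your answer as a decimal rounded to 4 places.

Posterior P(H) ≈ 0.0128

Let H be the event that the individual is infected; start with P(H) = 0.027. P('positive'|H) = 0.973, P('positive'|¬H) = 0.275.
Update on result 1 ('negative'): P(H) ← 0.027·0.0270 / (0.027·0.0270 + 0.725·0.9730) = 0.00072900/0.70615 = 0.0010.
Update on result 2 ('positive'): P(H) ← 0.973·0.0010 / (0.973·0.0010 + 0.275·0.9990) = 0.0010045/0.27572 = 0.0036.
Update on result 3 ('positive'): P(H) ← 0.973·0.0036 / (0.973·0.0036 + 0.275·0.9964) = 0.0035447/0.27754 = 0.0128.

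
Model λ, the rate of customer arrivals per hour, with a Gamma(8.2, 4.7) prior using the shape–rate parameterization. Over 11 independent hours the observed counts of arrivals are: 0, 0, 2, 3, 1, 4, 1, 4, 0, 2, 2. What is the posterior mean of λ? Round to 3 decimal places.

Total count ∑xᵢ = 19 over n = 11 hours.
Gamma is conjugate to the Poisson likelihood: posterior is Gamma(shape = 8.2+19 = 27.2, rate = 4.7+11 = 15.7).
Posterior mean = shape/rate = 27.2/15.7 = 1.732.

Posterior mean ≈ 1.732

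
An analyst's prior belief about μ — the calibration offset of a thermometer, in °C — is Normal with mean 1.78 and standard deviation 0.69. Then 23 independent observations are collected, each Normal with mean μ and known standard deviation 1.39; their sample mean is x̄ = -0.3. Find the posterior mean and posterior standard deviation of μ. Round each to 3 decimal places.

Posterior mean ≈ 0.012; posterior SD ≈ 0.267

Prior precision 1/τ₀² = 1/0.69² = 2.10040; data precision n/σ² = 23/1.39² = 11.9041.
Posterior precision = 2.10040 + 11.9041 = 14.0045, giving posterior SD = 1/√14.0045 = 0.267.
Posterior mean = (2.10040·1.78 + 11.9041·-0.3) / 14.0045 = 0.012.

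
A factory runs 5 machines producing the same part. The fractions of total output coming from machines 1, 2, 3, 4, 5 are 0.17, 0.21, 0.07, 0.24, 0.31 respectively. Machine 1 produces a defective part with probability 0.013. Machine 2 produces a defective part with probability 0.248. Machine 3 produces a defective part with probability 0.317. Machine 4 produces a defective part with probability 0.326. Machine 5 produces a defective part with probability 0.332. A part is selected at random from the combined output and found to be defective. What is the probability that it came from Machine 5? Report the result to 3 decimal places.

Posterior probability ≈ 0.399

Tabulate prior·likelihood by source: [1] prior 0.17, lik 0.013, product 0.002210; [2] prior 0.21, lik 0.248, product 0.05208; [3] prior 0.07, lik 0.317, product 0.02219; [4] prior 0.24, lik 0.326, product 0.07824; [5] prior 0.31, lik 0.332, product 0.1029.
Normalizing constant = 0.25764; the posterior for Machine 5 is its product over the sum, 0.1029/0.25764 = 0.399.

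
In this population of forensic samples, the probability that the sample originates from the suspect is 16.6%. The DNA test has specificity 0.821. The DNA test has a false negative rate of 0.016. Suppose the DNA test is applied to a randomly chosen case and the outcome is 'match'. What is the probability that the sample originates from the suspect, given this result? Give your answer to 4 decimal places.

Write H for 'the sample originates from the suspect'. Prior odds H:¬H = 0.166/0.834 = 0.19904. For the 'match' outcome, the likelihood ratio is 0.984/0.179 = 5.4972.
Posterior odds = 0.19904 × 5.4972 = 1.0942, so P(H|E) = 1.0942/(1+1.0942) = 0.5225.

P(H | E) ≈ 0.5225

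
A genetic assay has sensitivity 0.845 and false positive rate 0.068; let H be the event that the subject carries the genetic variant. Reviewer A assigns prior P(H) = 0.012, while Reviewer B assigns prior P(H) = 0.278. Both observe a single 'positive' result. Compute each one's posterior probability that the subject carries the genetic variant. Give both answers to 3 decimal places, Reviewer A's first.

Reviewer A: 0.131; Reviewer B: 0.827

The likelihood ratio for a 'positive' result is 0.845/0.068 = 12.426.
Reviewer A: prior odds 0.012/0.988 = 0.012146; posterior odds 0.15093; posterior probability 0.131.
Reviewer B: prior odds 0.278/0.722 = 0.38504; posterior odds 4.7847; posterior probability 0.827.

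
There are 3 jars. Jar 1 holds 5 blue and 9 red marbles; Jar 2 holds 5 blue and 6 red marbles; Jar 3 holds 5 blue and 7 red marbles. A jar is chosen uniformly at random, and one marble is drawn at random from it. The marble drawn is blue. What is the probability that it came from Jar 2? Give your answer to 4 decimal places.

Posterior probability ≈ 0.3700

Tabulate prior·likelihood by source: [1] prior 0.333333, lik 0.3571, product 0.1190; [2] prior 0.333333, lik 0.4545, product 0.1515; [3] prior 0.333333, lik 0.4167, product 0.1389.
Normalizing constant = 0.40945; the posterior for Jar 2 is its product over the sum, 0.1515/0.40945 = 0.3700.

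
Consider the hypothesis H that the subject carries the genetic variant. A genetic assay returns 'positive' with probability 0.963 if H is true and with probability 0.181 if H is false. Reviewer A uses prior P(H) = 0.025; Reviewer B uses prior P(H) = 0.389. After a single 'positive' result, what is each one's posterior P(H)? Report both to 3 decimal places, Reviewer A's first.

Reviewer A: 0.120; Reviewer B: 0.772

The likelihood ratio for a 'positive' result is 0.963/0.181 = 5.3204.
Reviewer A: prior odds 0.025/0.975 = 0.025641; posterior odds 0.13642; posterior probability 0.120.
Reviewer B: prior odds 0.389/0.611 = 0.63666; posterior odds 3.3873; posterior probability 0.772.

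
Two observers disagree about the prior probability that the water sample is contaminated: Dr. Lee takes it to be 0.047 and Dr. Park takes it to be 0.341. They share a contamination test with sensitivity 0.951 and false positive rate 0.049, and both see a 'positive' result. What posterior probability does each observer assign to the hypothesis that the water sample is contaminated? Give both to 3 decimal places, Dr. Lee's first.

Dr. Lee: 0.489; Dr. Park: 0.909

P('+'|H) = 0.951, P('+'|¬H) = 0.049.
Dr. Lee: numerator 0.951·0.047 = 0.044697; evidence = 0.044697+0.049·0.953 = 0.091394; posterior = 0.489.
Dr. Park: numerator 0.951·0.341 = 0.32429; evidence = 0.32429+0.049·0.659 = 0.35658; posterior = 0.909.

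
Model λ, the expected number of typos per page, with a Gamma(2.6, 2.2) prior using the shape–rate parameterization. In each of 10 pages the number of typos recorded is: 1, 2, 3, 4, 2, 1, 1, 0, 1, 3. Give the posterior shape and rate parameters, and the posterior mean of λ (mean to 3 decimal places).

Total count ∑xᵢ = 18 over n = 10 pages.
Gamma is conjugate to the Poisson likelihood: posterior is Gamma(shape = 2.6+18 = 20.6, rate = 2.2+10 = 12.2).
Posterior mean = shape/rate = 20.6/12.2 = 1.689.

Posterior: Gamma(shape=20.6, rate=12.2); mean ≈ 1.689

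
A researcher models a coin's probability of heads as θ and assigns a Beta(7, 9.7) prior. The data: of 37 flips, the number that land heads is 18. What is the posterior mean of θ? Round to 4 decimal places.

Posterior mean ≈ 0.4655

The binomial likelihood is conjugate to the Beta prior: with 18 successes and 19 failures, the posterior is Beta(7+18, 9.7+19) = Beta(25, 28.7).
E[θ | data] = 25/(25+28.7) = 0.4655.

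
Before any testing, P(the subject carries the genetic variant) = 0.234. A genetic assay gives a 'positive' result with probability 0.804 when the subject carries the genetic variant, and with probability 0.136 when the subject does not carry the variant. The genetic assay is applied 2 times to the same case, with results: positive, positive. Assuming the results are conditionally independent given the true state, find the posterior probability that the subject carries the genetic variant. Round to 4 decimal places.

Posterior P(H) ≈ 0.9144

With H the event that the subject carries the genetic variant, the joint likelihood of the observed sequence is P(data|H) = 0.804·0.804 = 0.64642 and P(data|¬H) = 0.136·0.136 = 0.018496.
Bayes: P(H|data) = 0.234·0.64642 / (0.234·0.64642 + 0.766·0.018496) = 0.15126/0.16543 = 0.9144.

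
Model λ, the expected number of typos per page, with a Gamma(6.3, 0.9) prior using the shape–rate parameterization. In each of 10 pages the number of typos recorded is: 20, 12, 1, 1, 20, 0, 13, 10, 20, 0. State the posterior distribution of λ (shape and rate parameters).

Total count ∑xᵢ = 97 over n = 10 pages.
Gamma is conjugate to the Poisson likelihood: posterior is Gamma(shape = 6.3+97 = 103.3, rate = 0.9+10 = 10.9).

Posterior: Gamma(shape=103.3, rate=10.9)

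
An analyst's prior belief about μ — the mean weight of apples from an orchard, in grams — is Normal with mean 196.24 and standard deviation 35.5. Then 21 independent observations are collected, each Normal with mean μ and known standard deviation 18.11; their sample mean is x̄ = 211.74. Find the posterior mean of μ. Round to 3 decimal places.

With known σ, the Normal prior is conjugate. Weight on the data is w = (n/σ²)/(n/σ² + 1/τ₀²) = 0.0640298/(0.0640298+0.00079349) = 0.98776.
Posterior mean = w·x̄ + (1−w)·μ₀ = 0.98776·211.74 + 0.012241·196.24 = 211.550.

Posterior mean ≈ 211.550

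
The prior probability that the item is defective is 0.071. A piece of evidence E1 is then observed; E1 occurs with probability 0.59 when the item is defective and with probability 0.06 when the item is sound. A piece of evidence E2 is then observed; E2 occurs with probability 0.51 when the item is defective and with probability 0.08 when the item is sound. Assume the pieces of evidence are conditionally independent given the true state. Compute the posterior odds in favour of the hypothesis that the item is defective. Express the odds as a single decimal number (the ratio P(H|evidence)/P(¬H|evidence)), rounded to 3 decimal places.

Posterior odds ≈ 4.791

Prior odds = 0.071/(1−0.071) = 0.076426.
Likelihood ratio for E1 = 0.59/0.06 = 9.8333.
Likelihood ratio for E2 = 0.51/0.08 = 6.3750.
Posterior odds = prior odds × LR₁ × LR₂ = 4.7910.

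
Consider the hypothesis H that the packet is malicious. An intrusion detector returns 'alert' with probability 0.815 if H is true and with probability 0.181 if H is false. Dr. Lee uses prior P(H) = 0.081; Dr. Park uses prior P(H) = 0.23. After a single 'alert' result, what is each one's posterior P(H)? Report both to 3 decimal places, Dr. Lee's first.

Dr. Lee: 0.284; Dr. Park: 0.574

P('+'|H) = 0.815, P('+'|¬H) = 0.181.
Dr. Lee: numerator 0.815·0.081 = 0.066015; evidence = 0.066015+0.181·0.919 = 0.23235; posterior = 0.284.
Dr. Park: numerator 0.815·0.23 = 0.18745; evidence = 0.18745+0.181·0.77 = 0.32682; posterior = 0.574.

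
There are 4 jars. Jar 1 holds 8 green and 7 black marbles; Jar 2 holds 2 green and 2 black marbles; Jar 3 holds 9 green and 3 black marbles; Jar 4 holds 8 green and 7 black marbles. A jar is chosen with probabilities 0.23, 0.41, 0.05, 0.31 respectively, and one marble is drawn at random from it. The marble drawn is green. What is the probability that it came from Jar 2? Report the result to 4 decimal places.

Tabulate prior·likelihood by source: [1] prior 0.23, lik 0.5333, product 0.1227; [2] prior 0.41, lik 0.5, product 0.2050; [3] prior 0.05, lik 0.75, product 0.03750; [4] prior 0.31, lik 0.5333, product 0.1653.
Normalizing constant = 0.53050; the posterior for Jar 2 is its product over the sum, 0.2050/0.53050 = 0.3864.

Posterior probability ≈ 0.3864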